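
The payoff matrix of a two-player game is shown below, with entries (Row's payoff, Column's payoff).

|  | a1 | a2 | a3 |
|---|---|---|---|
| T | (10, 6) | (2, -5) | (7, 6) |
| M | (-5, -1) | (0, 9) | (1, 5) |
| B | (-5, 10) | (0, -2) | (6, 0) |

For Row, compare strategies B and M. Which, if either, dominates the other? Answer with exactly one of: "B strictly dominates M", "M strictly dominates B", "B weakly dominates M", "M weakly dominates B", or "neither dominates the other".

B weakly dominates M

B's payoffs vs M's, by Column's action — a1: -5=-5, a2: 0=0, a3: 6>1.
B is at least as good everywhere and strictly better somewhere (tied only at a1, a2), so B weakly but not strictly dominates M.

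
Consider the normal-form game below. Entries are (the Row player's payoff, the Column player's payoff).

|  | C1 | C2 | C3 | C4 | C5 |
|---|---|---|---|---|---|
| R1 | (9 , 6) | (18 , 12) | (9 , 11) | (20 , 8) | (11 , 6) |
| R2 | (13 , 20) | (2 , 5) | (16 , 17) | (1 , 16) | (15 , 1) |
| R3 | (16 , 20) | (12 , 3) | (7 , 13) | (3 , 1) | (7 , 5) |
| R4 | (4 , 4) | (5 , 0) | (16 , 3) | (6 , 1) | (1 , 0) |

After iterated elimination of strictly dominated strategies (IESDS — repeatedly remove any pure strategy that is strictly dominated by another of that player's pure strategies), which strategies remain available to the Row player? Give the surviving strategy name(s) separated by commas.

Column C4 is eliminated: C3 beats it against every remaining row (R1: 11>8, R2: 17>16, R3: 13>1, R4: 3>1).
Column C5 is eliminated: C3 beats it against every remaining row (R1: 11>6, R2: 17>1, R3: 13>5, R4: 3>0).
Among the remaining strategies, none is strictly dominated by another pure strategy of the same player, so the elimination stops.
Surviving strategies — the Row player: {R1, R2, R3, R4}; the Column player: {C1, C2, C3}.

R1, R2, R3, R4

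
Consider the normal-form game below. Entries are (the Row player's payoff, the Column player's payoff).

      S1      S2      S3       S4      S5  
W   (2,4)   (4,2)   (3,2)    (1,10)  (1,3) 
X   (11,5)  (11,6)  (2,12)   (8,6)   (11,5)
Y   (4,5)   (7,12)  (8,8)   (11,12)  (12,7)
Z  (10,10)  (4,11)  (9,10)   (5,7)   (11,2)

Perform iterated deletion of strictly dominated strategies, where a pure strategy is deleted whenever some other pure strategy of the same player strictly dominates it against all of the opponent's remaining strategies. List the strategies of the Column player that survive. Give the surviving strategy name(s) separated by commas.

S2, S3, S4

The Row player's strategy W is strictly dominated by Y (S1: 4>2, S2: 7>4, S3: 8>3, S4: 11>1, S5: 12>1) and is removed.
For the Column player, S2 strictly dominates S1 on the remaining rows (X: 6>5, Y: 12>5, Z: 11>10); eliminate S1.
The Column player's strategy S5 is strictly dominated by S2 (X: 6>5, Y: 12>7, Z: 11>2) and is removed.
Among the remaining strategies, none is strictly dominated by another pure strategy of the same player, so the elimination stops.
Surviving strategies — the Row player: {X, Y, Z}; the Column player: {S2, S3, S4}.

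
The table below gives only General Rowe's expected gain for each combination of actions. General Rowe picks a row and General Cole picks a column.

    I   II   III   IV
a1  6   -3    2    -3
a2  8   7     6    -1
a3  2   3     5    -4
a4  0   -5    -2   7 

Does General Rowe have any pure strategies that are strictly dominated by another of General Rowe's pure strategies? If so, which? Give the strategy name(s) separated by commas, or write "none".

a2 strictly dominates a1 — I: 8>6, II: 7>-3, III: 6>2, IV: -1>-3.
Nothing dominates a2: a1 at I (8>6); a3 at I (8>2); a4 at I (8>0).
a2 strictly dominates a3 — I: 8>2, II: 7>3, III: 6>5, IV: -1>-4.
a4: no other strategy beats it everywhere (a1 at IV (7>-3); a2 at IV (7>-1); a3 at IV (7>-4)).

a1, a3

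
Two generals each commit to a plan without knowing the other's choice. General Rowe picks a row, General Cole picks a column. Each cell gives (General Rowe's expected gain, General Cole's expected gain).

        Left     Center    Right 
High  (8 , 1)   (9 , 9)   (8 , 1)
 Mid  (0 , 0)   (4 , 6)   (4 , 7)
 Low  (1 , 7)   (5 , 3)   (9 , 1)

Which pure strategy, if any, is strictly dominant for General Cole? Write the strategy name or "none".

none

Left fails to dominate Center at High (1<9).
Center fails to dominate Left at Low (3<7).
Right fails to dominate Left at High (1=1).
No single strategy dominates all the others.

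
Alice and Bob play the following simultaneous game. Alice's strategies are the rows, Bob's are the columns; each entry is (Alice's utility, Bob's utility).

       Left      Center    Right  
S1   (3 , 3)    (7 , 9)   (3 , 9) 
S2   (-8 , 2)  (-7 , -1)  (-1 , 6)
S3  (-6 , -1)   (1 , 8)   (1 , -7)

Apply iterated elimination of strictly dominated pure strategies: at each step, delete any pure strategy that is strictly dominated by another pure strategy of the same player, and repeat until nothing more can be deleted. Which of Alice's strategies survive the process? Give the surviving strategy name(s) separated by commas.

For Alice, S1 strictly dominates S2 on the remaining columns (Left: 3>-8, Center: 7>-7, Right: 3>-1); eliminate S2.
For Alice, S1 strictly dominates S3 on the remaining columns (Left: 3>-6, Center: 7>1, Right: 3>1); eliminate S3.
For Bob, Center strictly dominates Left on the remaining rows (S1: 9>3); eliminate Left.
Among the remaining strategies, none is strictly dominated by another pure strategy of the same player, so the elimination stops.
Surviving strategies — Alice: {S1}; Bob: {Center, Right}.

S1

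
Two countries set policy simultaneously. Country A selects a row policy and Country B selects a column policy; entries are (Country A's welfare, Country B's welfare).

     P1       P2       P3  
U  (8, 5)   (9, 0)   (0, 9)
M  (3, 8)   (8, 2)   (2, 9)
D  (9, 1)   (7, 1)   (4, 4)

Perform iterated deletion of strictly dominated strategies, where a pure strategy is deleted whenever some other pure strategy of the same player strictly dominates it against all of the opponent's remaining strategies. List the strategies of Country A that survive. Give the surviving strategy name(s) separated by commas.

Country B's strategy P1 is strictly dominated by P3 (U: 9>5, M: 9>8, D: 4>1) and is removed.
Country B's strategy P2 is strictly dominated by P3 (U: 9>0, M: 9>2, D: 4>1) and is removed.
Country A's strategy U is strictly dominated by M (P3: 2>0) and is removed.
For Country A, D strictly dominates M on the remaining columns (P3: 4>2); eliminate M.
Among the remaining strategies, none is strictly dominated by another pure strategy of the same player, so the elimination stops.
Surviving strategies — Country A: {D}; Country B: {P3}.

D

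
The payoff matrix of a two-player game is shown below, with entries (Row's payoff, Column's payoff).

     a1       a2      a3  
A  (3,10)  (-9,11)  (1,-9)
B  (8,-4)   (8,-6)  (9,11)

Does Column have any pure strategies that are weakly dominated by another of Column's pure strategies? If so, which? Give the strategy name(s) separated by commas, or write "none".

a1: no other strategy beats it everywhere (a2 at B (-4>-6); a3 at A (10>-9)).
a2: no other strategy beats it everywhere (a1 at A (11>10); a3 at A (11>-9)).
a3: no other strategy beats it everywhere (a1 at B (11>-4); a2 at B (11>-6)).

none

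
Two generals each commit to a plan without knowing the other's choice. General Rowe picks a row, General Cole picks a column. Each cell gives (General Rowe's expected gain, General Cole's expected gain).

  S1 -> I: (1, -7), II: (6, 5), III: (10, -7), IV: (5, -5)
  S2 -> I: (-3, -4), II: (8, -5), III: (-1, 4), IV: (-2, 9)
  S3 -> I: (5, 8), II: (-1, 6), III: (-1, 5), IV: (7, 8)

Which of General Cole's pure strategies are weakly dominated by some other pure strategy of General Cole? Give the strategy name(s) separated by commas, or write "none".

I, III

I: dominated, since IV does at least as well everywhere (S1: -5>-7, S2: 9>-4, S3: 8=8).
Nothing dominates II: I at S1 (5>-7); III at S1 (5>-7); IV at S1 (5>-5).
III: dominated, since IV does at least as well everywhere (S1: -5>-7, S2: 9>4, S3: 8>5).
Nothing dominates IV: I at S1 (-5>-7); II at S2 (9>-5); III at S1 (-5>-7).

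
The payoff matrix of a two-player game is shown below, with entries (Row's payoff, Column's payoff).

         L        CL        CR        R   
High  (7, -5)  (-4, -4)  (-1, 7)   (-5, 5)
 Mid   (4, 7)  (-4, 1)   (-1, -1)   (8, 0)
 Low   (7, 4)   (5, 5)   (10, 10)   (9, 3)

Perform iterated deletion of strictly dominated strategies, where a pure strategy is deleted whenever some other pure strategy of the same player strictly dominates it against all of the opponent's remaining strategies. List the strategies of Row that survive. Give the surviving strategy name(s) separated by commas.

Row's strategy Mid is strictly dominated by Low (L: 7>4, CL: 5>-4, CR: 10>-1, R: 9>8) and is removed.
Column's strategy L is strictly dominated by CL (High: -4>-5, Low: 5>4) and is removed.
Row's strategy High is strictly dominated by Low (CL: 5>-4, CR: 10>-1, R: 9>-5) and is removed.
Column CL is eliminated: CR beats it against every remaining row (Low: 10>5).
For Column, CR strictly dominates R on the remaining rows (Low: 10>3); eliminate R.
Among the remaining strategies, none is strictly dominated by another pure strategy of the same player, so the elimination stops.
Surviving strategies — Row: {Low}; Column: {CR}.

Low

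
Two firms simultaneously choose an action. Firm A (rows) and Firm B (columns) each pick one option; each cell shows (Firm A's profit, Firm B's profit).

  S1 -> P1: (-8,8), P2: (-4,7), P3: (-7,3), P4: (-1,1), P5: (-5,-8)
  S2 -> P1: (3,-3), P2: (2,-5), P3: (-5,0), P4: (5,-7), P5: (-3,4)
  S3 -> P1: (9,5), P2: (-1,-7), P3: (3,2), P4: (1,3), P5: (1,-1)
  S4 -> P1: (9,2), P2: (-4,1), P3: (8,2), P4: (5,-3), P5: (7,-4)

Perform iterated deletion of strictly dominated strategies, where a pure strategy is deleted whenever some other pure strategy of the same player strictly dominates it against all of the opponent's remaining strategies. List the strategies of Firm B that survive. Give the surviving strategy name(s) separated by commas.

P1, P3

Firm A's strategy S1 is strictly dominated by S2 (P1: 3>-8, P2: 2>-4, P3: -5>-7, P4: 5>-1, P5: -3>-5) and is removed.
Firm B's strategy P2 is strictly dominated by P1 (S2: -3>-5, S3: 5>-7, S4: 2>1) and is removed.
Firm B's strategy P4 is strictly dominated by P1 (S2: -3>-7, S3: 5>3, S4: 2>-3) and is removed.
Row S2 is eliminated: S3 beats it against every remaining column (P1: 9>3, P3: 3>-5, P5: 1>-3).
For Firm B, P1 strictly dominates P5 on the remaining rows (S3: 5>-1, S4: 2>-4); eliminate P5.
Among the remaining strategies, none is strictly dominated by another pure strategy of the same player, so the elimination stops.
Surviving strategies — Firm A: {S3, S4}; Firm B: {P1, P3}.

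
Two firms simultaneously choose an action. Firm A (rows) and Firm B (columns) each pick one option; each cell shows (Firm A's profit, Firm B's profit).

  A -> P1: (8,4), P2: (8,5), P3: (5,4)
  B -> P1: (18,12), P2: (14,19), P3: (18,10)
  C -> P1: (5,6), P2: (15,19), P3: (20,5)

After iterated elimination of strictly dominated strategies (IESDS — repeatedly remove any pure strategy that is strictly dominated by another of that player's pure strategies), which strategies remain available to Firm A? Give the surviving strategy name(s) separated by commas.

C

Row A is eliminated: B beats it against every remaining column (P1: 18>8, P2: 14>8, P3: 18>5).
For Firm B, P2 strictly dominates P1 on the remaining rows (B: 19>12, C: 19>6); eliminate P1.
Firm A's strategy B is strictly dominated by C (P2: 15>14, P3: 20>18) and is removed.
Firm B's strategy P3 is strictly dominated by P2 (C: 19>5) and is removed.
Among the remaining strategies, none is strictly dominated by another pure strategy of the same player, so the elimination stops.
Surviving strategies — Firm A: {C}; Firm B: {P2}.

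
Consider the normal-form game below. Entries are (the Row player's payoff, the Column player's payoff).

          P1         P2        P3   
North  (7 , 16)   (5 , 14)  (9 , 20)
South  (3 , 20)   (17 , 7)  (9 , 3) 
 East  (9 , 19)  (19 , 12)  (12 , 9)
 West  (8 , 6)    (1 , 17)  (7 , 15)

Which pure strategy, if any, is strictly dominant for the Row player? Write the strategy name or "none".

East

East vs North: P1: 9>7, P2: 19>5, P3: 12>9.
East vs South: P1: 9>3, P2: 19>17, P3: 12>9.
East vs West: P1: 9>8, P2: 19>1, P3: 12>7.
East strictly beats every other strategy against every opponent action, so it is strictly dominant.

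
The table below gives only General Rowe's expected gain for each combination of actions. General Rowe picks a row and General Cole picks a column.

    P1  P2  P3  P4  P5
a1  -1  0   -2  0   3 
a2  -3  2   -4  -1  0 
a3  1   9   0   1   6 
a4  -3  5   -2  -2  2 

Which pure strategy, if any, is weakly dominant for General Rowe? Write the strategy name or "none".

a3

a3 vs a1: P1: 1>-1, P2: 9>0, P3: 0>-2, P4: 1>0, P5: 6>3.
a3 vs a2: P1: 1>-3, P2: 9>2, P3: 0>-4, P4: 1>-1, P5: 6>0.
a3 vs a4: P1: 1>-3, P2: 9>5, P3: 0>-2, P4: 1>-2, P5: 6>2.
a3 is at least as good as every other strategy against every opponent action, so it is weakly dominant.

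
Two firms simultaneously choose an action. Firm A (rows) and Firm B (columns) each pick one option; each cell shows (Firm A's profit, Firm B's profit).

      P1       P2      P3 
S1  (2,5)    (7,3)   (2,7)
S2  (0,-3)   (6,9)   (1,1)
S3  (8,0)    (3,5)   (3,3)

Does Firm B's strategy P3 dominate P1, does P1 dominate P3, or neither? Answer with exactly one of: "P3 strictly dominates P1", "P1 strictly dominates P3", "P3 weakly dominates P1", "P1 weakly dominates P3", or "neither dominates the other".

Compare P3 to P1 across each opponent action: S1: 7>5, S2: 1>-3, S3: 3>0.
Every comparison favours P3, so P3 strictly dominates P1.

P3 strictly dominates P1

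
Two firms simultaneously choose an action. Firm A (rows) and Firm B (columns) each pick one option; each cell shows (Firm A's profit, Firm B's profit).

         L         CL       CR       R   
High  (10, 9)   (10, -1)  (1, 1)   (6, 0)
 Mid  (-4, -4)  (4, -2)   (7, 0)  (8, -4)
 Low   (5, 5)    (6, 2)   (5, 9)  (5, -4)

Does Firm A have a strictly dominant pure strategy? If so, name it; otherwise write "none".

High fails to dominate Mid at CR (1<7).
Mid fails to dominate High at L (-4<10).
Low fails to dominate High at L (5<10).
No single strategy dominates all the others.

none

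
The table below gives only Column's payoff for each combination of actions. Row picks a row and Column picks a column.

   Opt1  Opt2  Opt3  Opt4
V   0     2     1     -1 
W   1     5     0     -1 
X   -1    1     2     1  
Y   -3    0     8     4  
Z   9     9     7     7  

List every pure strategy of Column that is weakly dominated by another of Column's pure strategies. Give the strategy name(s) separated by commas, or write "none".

Opt1, Opt4

Opt1 is weakly dominated by Opt2 (V: 2>0, W: 5>1, X: 1>-1, Y: 0>-3, Z: 9=9).
Nothing dominates Opt2: Opt1 at V (2>0); Opt3 at V (2>1); Opt4 at V (2>-1).
Opt3: no other strategy beats it everywhere (Opt1 at V (1>0); Opt2 at X (2>1); Opt4 at V (1>-1)).
Opt3 weakly dominates Opt4 — V: 1>-1, W: 0>-1, X: 2>1, Y: 8>4, Z: 7=7.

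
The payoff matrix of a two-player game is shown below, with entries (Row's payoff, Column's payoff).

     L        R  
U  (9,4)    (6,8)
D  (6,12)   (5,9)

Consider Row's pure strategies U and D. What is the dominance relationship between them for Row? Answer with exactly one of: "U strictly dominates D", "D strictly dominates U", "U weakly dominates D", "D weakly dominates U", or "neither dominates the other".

Compare U to D across each opponent action: L: 9>6, R: 6>5.
U gives a strictly higher payoff against each opponent action, so U strictly dominates D.

U strictly dominates D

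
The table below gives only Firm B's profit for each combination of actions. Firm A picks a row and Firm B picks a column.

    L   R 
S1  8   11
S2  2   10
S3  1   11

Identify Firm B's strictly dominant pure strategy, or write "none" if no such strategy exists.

R vs L: S1: 11>8, S2: 10>2, S3: 11>1.
R strictly beats every other strategy against every opponent action, so it is strictly dominant.

R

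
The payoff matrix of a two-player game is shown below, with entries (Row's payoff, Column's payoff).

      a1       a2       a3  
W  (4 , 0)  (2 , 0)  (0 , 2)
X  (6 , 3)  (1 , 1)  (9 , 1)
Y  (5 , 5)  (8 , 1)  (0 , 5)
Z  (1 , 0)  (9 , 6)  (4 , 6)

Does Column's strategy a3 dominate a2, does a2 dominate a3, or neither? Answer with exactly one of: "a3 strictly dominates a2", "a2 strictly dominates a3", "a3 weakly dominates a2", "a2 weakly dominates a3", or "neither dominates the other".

Compare a3 to a2 across each choice by Row: W: 2>0, X: 1=1, Y: 5>1, Z: 6=6.
a3 is at least as good everywhere and strictly better somewhere (tied only at X, Z), so a3 weakly but not strictly dominates a2.

a3 weakly dominates a2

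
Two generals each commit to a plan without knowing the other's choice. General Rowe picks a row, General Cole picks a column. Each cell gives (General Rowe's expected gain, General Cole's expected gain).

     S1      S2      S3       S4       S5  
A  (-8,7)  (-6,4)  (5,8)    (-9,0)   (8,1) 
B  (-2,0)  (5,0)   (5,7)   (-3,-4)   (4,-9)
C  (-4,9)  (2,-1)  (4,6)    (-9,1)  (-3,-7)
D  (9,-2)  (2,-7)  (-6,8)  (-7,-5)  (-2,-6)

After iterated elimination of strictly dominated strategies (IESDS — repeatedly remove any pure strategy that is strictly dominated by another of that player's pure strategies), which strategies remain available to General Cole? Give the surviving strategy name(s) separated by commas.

For General Rowe, B strictly dominates C on the remaining columns (S1: -2>-4, S2: 5>2, S3: 5>4, S4: -3>-9, S5: 4>-3); eliminate C.
Column S1 is eliminated: S3 beats it against every remaining row (A: 8>7, B: 7>0, D: 8>-2).
Row D is eliminated: B beats it against every remaining column (S2: 5>2, S3: 5>-6, S4: -3>-7, S5: 4>-2).
General Cole's strategy S2 is strictly dominated by S3 (A: 8>4, B: 7>0) and is removed.
For General Cole, S3 strictly dominates S4 on the remaining rows (A: 8>0, B: 7>-4); eliminate S4.
For General Cole, S3 strictly dominates S5 on the remaining rows (A: 8>1, B: 7>-9); eliminate S5.
Among the remaining strategies, none is strictly dominated by another pure strategy of the same player, so the elimination stops.
Surviving strategies — General Rowe: {A, B}; General Cole: {S3}.

S3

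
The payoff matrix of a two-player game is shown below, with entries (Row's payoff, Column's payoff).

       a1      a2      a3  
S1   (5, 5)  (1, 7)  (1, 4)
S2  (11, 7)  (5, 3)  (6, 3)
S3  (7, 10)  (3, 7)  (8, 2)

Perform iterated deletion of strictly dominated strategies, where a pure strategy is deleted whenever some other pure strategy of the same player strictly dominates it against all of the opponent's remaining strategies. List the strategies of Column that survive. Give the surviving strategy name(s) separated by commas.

a1

For Row, S2 strictly dominates S1 on the remaining columns (a1: 11>5, a2: 5>1, a3: 6>1); eliminate S1.
Column's strategy a2 is strictly dominated by a1 (S2: 7>3, S3: 10>7) and is removed.
Column's strategy a3 is strictly dominated by a1 (S2: 7>3, S3: 10>2) and is removed.
Row S3 is eliminated: S2 beats it against every remaining column (a1: 11>7).
Among the remaining strategies, none is strictly dominated by another pure strategy of the same player, so the elimination stops.
Surviving strategies — Row: {S2}; Column: {a1}.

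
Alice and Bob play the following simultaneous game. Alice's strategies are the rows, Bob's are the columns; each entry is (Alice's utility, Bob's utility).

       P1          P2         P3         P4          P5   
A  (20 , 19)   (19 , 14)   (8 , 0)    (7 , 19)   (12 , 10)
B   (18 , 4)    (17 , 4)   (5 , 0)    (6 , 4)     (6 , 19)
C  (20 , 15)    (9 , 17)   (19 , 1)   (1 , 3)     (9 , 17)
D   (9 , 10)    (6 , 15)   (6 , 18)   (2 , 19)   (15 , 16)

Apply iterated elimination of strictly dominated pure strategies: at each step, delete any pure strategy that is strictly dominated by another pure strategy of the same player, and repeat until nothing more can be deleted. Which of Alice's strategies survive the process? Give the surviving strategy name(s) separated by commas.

Row B is eliminated: A beats it against every remaining column (P1: 20>18, P2: 19>17, P3: 8>5, P4: 7>6, P5: 12>6).
Bob's strategy P3 is strictly dominated by P4 (A: 19>0, C: 3>1, D: 19>18) and is removed.
Among the remaining strategies, none is strictly dominated by another pure strategy of the same player, so the elimination stops.
Surviving strategies — Alice: {A, C, D}; Bob: {P1, P2, P4, P5}.

A, C, D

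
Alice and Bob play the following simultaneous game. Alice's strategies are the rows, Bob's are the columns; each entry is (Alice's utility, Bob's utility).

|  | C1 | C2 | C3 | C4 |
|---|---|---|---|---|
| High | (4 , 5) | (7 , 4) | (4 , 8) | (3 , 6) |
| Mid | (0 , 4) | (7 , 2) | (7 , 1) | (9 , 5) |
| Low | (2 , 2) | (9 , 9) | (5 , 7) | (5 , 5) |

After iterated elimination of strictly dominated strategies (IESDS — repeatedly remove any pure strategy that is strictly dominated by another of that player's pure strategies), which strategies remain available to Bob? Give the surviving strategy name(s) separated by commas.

C2, C4

Bob's strategy C1 is strictly dominated by C4 (High: 6>5, Mid: 5>4, Low: 5>2) and is removed.
For Alice, Low strictly dominates High on the remaining columns (C2: 9>7, C3: 5>4, C4: 5>3); eliminate High.
Bob's strategy C3 is strictly dominated by C2 (Mid: 2>1, Low: 9>7) and is removed.
Among the remaining strategies, none is strictly dominated by another pure strategy of the same player, so the elimination stops.
Surviving strategies — Alice: {Mid, Low}; Bob: {C2, C4}.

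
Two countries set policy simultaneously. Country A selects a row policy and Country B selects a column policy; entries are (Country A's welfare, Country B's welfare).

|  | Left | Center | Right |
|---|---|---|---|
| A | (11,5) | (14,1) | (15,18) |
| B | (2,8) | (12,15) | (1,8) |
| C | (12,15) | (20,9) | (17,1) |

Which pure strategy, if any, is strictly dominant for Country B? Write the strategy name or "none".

Left fails to dominate Center at B (8<15).
Center fails to dominate Left at A (1<5).
Right fails to dominate Left at B (8=8).
No single strategy dominates all the others.

none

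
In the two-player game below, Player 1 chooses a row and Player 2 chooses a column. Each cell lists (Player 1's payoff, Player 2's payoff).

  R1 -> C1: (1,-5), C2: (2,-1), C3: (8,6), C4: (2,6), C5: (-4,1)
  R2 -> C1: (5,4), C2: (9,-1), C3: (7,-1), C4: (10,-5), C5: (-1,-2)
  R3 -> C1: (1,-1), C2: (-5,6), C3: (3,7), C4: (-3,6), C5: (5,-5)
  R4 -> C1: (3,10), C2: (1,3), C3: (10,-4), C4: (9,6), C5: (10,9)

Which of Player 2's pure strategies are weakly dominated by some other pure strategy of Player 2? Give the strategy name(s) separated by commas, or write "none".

C1: no other strategy beats it everywhere (C2 at R2 (4>-1); C3 at R2 (4>-1); C4 at R2 (4>-5); C5 at R2 (4>-2)).
C2 is not dominated — it holds its own against C1 at R1 (-1>-5); C3 at R4 (3>-4); C4 at R2 (-1>-5); C5 at R2 (-1>-2).
C3: no other strategy beats it everywhere (C1 at R1 (6>-5); C2 at R1 (6>-1); C4 at R2 (-1>-5); C5 at R1 (6>1)).
C4: no other strategy beats it everywhere (C1 at R1 (6>-5); C2 at R1 (6>-1); C3 at R4 (6>-4); C5 at R1 (6>1)).
C5 is not dominated — it holds its own against C1 at R1 (1>-5); C2 at R1 (1>-1); C3 at R4 (9>-4); C4 at R2 (-2>-5).

none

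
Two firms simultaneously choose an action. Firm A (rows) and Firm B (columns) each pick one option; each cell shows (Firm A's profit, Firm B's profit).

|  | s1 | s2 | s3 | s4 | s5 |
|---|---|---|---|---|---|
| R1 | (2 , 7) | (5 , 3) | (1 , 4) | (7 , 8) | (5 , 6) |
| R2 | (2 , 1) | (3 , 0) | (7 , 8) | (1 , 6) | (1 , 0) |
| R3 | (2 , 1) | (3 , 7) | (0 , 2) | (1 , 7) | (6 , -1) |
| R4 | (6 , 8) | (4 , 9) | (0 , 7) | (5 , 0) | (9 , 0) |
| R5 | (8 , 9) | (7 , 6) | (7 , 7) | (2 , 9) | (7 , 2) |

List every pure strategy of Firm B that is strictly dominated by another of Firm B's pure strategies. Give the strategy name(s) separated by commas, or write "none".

s5

Nothing dominates s1: s2 at R1 (7>3); s3 at R1 (7>4); s4 at R4 (8>0); s5 at R1 (7>6).
Nothing dominates s2: s1 at R3 (7>1); s3 at R3 (7>2); s4 at R3 (7=7); s5 at R2 (0=0).
Nothing dominates s3: s1 at R2 (8>1); s2 at R1 (4>3); s4 at R2 (8>6); s5 at R2 (8>0).
s4: no other strategy beats it everywhere (s1 at R1 (8>7); s2 at R1 (8>3); s3 at R1 (8>4); s5 at R1 (8>6)).
s5 is strictly dominated by s1 (R1: 7>6, R2: 1>0, R3: 1>-1, R4: 8>0, R5: 9>2).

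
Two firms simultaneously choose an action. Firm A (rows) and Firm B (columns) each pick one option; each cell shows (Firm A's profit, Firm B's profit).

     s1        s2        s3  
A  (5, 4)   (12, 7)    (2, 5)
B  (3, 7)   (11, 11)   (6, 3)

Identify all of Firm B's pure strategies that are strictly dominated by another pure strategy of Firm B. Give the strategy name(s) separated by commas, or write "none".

s1, s3

s1: dominated, since s2 does at least as well everywhere (A: 7>4, B: 11>7).
s2: no other strategy beats it everywhere (s1 at A (7>4); s3 at A (7>5)).
s2 strictly dominates s3 — A: 7>5, B: 11>3.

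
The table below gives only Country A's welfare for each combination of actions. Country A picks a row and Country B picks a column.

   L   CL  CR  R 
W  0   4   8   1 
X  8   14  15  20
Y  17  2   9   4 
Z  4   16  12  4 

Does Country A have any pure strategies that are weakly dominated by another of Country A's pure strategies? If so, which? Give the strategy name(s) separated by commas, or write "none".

W is weakly dominated by X (L: 8>0, CL: 14>4, CR: 15>8, R: 20>1).
X: no other strategy beats it everywhere (W at L (8>0); Y at CL (14>2); Z at L (8>4)).
Y: no other strategy beats it everywhere (W at L (17>0); X at L (17>8); Z at L (17>4)).
Nothing dominates Z: W at L (4>0); X at CL (16>14); Y at CL (16>2).

W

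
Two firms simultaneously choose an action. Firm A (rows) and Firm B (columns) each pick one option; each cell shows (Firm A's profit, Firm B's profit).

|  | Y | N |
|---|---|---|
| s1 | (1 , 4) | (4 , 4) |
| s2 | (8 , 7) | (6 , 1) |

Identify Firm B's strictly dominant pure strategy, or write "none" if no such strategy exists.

Y fails to dominate N at s1 (4=4).
N fails to dominate Y at s1 (4=4).
No single strategy dominates all the others.

none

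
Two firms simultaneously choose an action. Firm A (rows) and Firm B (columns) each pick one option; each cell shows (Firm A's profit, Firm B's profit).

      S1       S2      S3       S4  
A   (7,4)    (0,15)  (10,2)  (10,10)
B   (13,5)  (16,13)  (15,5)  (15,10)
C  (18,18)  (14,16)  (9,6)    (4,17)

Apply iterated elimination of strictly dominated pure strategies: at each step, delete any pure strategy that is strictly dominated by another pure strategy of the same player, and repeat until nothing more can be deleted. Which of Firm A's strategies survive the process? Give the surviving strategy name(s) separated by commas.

For Firm A, B strictly dominates A on the remaining columns (S1: 13>7, S2: 16>0, S3: 15>10, S4: 15>10); eliminate A.
Firm B's strategy S3 is strictly dominated by S2 (B: 13>5, C: 16>6) and is removed.
Among the remaining strategies, none is strictly dominated by another pure strategy of the same player, so the elimination stops.
Surviving strategies — Firm A: {B, C}; Firm B: {S1, S2, S4}.

B, C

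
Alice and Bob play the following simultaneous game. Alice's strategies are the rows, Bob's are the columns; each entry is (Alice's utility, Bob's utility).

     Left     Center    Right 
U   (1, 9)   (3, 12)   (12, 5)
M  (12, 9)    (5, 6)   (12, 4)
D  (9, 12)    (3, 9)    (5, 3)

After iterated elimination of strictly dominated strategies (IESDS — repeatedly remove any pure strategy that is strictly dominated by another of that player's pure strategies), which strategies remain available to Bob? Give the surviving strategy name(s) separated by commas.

Row D is eliminated: M beats it against every remaining column (Left: 12>9, Center: 5>3, Right: 12>5).
For Bob, Left strictly dominates Right on the remaining rows (U: 9>5, M: 9>4); eliminate Right.
Row U is eliminated: M beats it against every remaining column (Left: 12>1, Center: 5>3).
Column Center is eliminated: Left beats it against every remaining row (M: 9>6).
Among the remaining strategies, none is strictly dominated by another pure strategy of the same player, so the elimination stops.
Surviving strategies — Alice: {M}; Bob: {Left}.

Left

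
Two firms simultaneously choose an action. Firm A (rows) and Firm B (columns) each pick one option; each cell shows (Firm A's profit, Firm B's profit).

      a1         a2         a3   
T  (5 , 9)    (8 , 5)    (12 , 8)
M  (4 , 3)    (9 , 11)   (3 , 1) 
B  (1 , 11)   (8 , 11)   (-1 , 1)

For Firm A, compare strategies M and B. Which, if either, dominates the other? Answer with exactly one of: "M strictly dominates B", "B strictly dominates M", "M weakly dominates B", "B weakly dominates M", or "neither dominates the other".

M's payoffs vs B's, by Firm B's action — a1: 4>1, a2: 9>8, a3: 3>-1.
Every comparison favours M, so M strictly dominates B.

M strictly dominates B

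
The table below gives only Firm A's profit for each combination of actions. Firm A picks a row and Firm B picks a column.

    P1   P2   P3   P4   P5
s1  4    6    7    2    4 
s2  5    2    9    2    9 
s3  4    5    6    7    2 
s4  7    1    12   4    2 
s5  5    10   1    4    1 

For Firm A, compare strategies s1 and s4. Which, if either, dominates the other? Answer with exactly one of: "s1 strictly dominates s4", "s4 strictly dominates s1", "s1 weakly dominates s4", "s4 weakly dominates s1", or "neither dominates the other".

neither dominates the other

s1's payoffs vs s4's, by Firm B's action — P1: 4<7, P2: 6>1, P3: 7<12, P4: 2<4, P5: 4>2.
s1 does better at P2, P5 but worse at P1, P3, P4; neither strategy dominates the other.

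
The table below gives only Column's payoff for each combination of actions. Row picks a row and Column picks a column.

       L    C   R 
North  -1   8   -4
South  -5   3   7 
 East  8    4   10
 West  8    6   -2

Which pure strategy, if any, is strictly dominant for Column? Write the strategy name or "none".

none

L fails to dominate C at North (-1<8).
C fails to dominate L at East (4<8).
R fails to dominate L at North (-4<-1).
No single strategy dominates all the others.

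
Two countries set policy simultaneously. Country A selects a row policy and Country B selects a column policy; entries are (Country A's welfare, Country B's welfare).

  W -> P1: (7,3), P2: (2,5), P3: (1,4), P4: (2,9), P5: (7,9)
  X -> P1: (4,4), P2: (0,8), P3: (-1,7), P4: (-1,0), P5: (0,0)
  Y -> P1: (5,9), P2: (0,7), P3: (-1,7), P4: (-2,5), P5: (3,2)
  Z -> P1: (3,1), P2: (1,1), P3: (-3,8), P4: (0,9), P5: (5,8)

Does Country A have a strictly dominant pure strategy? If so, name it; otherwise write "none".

W

W vs X: P1: 7>4, P2: 2>0, P3: 1>-1, P4: 2>-1, P5: 7>0.
W vs Y: P1: 7>5, P2: 2>0, P3: 1>-1, P4: 2>-2, P5: 7>3.
W vs Z: P1: 7>3, P2: 2>1, P3: 1>-3, P4: 2>0, P5: 7>5.
W strictly beats every other strategy against every opponent action, so it is strictly dominant.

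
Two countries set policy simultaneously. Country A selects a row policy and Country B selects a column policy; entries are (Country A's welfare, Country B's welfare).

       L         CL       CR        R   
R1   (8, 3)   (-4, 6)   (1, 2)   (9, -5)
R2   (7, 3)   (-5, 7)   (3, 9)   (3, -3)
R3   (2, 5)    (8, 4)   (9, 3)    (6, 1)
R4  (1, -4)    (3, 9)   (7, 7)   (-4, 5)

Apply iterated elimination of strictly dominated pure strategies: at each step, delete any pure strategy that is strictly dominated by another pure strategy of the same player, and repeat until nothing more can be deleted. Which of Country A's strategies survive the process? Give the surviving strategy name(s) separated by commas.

R1, R2, R3

Row R4 is eliminated: R3 beats it against every remaining column (L: 2>1, CL: 8>3, CR: 9>7, R: 6>-4).
Column R is eliminated: L beats it against every remaining row (R1: 3>-5, R2: 3>-3, R3: 5>1).
Among the remaining strategies, none is strictly dominated by another pure strategy of the same player, so the elimination stops.
Surviving strategies — Country A: {R1, R2, R3}; Country B: {L, CL, CR}.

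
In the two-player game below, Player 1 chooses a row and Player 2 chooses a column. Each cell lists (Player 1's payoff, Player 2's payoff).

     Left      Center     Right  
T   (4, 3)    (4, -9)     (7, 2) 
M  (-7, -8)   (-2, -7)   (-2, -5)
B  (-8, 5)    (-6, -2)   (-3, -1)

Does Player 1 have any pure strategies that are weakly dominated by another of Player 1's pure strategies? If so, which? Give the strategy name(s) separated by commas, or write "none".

M, B

Nothing dominates T: M at Left (4>-7); B at Left (4>-8).
M is weakly dominated by T (Left: 4>-7, Center: 4>-2, Right: 7>-2).
B is weakly dominated by T (Left: 4>-8, Center: 4>-6, Right: 7>-3).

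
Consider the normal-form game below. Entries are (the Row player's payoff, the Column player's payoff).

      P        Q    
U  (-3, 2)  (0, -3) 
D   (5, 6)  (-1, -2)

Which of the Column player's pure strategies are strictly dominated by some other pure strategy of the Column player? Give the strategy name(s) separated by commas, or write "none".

Q

P: no other strategy beats it everywhere (Q at U (2>-3)).
P strictly dominates Q — U: 2>-3, D: 6>-2.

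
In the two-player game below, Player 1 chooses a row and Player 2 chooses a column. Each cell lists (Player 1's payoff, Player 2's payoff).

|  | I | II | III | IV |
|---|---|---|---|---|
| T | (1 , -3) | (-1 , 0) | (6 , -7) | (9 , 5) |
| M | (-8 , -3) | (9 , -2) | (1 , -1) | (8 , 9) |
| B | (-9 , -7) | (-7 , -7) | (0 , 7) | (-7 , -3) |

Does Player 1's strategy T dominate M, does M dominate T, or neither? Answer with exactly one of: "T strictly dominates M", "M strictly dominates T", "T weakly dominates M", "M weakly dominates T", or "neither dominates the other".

Compare T to M across each choice by Player 2: I: 1>-8, II: -1<9, III: 6>1, IV: 9>8.
T does better at I, III, IV but worse at II; neither strategy dominates the other.

neither dominates the other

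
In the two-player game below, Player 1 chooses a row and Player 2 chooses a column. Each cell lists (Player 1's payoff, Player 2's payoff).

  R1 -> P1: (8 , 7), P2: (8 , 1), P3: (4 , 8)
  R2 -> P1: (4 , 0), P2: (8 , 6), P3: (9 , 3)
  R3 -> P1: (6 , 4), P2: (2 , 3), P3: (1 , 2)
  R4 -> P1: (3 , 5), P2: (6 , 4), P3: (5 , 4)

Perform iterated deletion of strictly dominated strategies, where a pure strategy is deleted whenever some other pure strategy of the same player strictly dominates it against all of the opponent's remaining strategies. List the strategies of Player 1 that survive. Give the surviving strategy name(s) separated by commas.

Row R3 is eliminated: R1 beats it against every remaining column (P1: 8>6, P2: 8>2, P3: 4>1).
For Player 1, R2 strictly dominates R4 on the remaining columns (P1: 4>3, P2: 8>6, P3: 9>5); eliminate R4.
Column P1 is eliminated: P3 beats it against every remaining row (R1: 8>7, R2: 3>0).
Among the remaining strategies, none is strictly dominated by another pure strategy of the same player, so the elimination stops.
Surviving strategies — Player 1: {R1, R2}; Player 2: {P2, P3}.

R1, R2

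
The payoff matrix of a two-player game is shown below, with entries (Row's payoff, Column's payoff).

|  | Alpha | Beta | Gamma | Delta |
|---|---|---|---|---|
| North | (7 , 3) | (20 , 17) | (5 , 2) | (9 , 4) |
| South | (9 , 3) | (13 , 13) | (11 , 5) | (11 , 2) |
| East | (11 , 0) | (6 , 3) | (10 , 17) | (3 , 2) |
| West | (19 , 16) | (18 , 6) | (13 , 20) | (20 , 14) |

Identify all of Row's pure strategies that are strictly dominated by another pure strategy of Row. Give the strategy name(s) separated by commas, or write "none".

Nothing dominates North: South at Beta (20>13); East at Beta (20>6); West at Beta (20>18).
West strictly dominates South — Alpha: 19>9, Beta: 18>13, Gamma: 13>11, Delta: 20>11.
East is strictly dominated by West (Alpha: 19>11, Beta: 18>6, Gamma: 13>10, Delta: 20>3).
Nothing dominates West: North at Alpha (19>7); South at Alpha (19>9); East at Alpha (19>11).

South, East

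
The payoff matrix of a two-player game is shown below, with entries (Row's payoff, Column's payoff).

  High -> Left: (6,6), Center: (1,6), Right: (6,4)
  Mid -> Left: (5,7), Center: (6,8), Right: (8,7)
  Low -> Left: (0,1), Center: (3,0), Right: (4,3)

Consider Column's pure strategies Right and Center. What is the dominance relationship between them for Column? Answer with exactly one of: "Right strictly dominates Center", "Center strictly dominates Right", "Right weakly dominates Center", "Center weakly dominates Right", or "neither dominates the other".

neither dominates the other

Compare Right to Center across each opponent action: High: 4<6, Mid: 7<8, Low: 3>0.
Right does better at Low but worse at High, Mid; neither strategy dominates the other.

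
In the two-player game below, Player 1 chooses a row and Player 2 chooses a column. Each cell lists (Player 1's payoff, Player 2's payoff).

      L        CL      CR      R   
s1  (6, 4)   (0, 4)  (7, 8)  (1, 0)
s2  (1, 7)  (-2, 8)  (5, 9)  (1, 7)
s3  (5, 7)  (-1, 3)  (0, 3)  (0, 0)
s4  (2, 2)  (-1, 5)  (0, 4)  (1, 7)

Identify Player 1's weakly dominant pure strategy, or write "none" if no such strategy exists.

s1

s1 vs s2: L: 6>1, CL: 0>-2, CR: 7>5, R: 1=1.
s1 vs s3: L: 6>5, CL: 0>-1, CR: 7>0, R: 1>0.
s1 vs s4: L: 6>2, CL: 0>-1, CR: 7>0, R: 1=1.
s1 is at least as good as every other strategy against every opponent action, so it is weakly dominant.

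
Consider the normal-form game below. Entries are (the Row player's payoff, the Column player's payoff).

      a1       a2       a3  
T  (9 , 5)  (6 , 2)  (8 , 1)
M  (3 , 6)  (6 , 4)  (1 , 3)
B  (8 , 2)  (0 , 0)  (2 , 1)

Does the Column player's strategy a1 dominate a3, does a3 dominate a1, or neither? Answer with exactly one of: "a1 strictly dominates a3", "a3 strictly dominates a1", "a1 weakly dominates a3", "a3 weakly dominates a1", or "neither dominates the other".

Compare a1 to a3 across every action of the Row player: T: 5>1, M: 6>3, B: 2>1.
a1 gives a strictly higher payoff against every action of the Row player, so a1 strictly dominates a3.

a1 strictly dominates a3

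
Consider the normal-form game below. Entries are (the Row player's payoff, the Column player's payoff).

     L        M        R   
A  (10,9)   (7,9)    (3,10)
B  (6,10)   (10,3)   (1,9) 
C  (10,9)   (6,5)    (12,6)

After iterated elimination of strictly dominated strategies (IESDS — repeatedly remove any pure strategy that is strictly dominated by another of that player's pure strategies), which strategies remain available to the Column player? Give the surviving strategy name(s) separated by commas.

The Column player's strategy M is strictly dominated by R (A: 10>9, B: 9>3, C: 6>5) and is removed.
For the Row player, A strictly dominates B on the remaining columns (L: 10>6, R: 3>1); eliminate B.
Among the remaining strategies, none is strictly dominated by another pure strategy of the same player, so the elimination stops.
Surviving strategies — the Row player: {A, C}; the Column player: {L, R}.

L, R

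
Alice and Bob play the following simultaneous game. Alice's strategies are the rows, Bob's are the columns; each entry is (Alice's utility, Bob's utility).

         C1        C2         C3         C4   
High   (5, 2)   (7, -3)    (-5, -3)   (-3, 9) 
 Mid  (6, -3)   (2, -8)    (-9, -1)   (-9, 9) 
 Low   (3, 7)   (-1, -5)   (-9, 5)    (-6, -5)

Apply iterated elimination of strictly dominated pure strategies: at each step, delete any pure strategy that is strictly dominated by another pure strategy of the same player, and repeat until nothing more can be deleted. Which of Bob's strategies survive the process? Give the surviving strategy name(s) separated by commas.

C4

Row Low is eliminated: High beats it against every remaining column (C1: 5>3, C2: 7>-1, C3: -5>-9, C4: -3>-6).
Column C1 is eliminated: C4 beats it against every remaining row (High: 9>2, Mid: 9>-3).
Row Mid is eliminated: High beats it against every remaining column (C2: 7>2, C3: -5>-9, C4: -3>-9).
For Bob, C4 strictly dominates C2 on the remaining rows (High: 9>-3); eliminate C2.
For Bob, C4 strictly dominates C3 on the remaining rows (High: 9>-3); eliminate C3.
Among the remaining strategies, none is strictly dominated by another pure strategy of the same player, so the elimination stops.
Surviving strategies — Alice: {High}; Bob: {C4}.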